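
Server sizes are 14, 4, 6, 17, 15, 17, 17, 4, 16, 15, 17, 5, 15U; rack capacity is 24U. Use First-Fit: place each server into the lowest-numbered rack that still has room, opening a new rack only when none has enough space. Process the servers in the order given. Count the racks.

9 racks

14U → rack 1 (remaining 10U)
4U → rack 1 (remaining 6U)
6U → rack 1 (remaining 0U)
17U → rack 2 (remaining 7U)
15U → rack 3 (remaining 9U)
17U → rack 4 (remaining 7U)
17U → rack 5 (remaining 7U)
4U → rack 2 (remaining 3U)
16U → rack 6 (remaining 8U)
15U → rack 7 (remaining 9U)
17U → rack 8 (remaining 7U)
5U → rack 3 (remaining 4U)
15U → rack 9 (remaining 9U)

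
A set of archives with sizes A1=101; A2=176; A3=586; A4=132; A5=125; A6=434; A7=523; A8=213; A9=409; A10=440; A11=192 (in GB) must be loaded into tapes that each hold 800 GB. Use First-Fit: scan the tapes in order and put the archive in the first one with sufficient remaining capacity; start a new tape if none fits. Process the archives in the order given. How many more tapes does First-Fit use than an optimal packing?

1

First-Fit: [101,176,132,125,213] [586,192] [434] [523] [409] [440] → 6 tapes.
Total size 3331 GB; any packing needs at least ⌈3331/800⌉ = 5 tapes.
An optimal packing achieves that bound: [586,213] [523,192] [440,176,132] [434,125,101] [409] → 5 tapes.
Excess: 6 − 5 = 1.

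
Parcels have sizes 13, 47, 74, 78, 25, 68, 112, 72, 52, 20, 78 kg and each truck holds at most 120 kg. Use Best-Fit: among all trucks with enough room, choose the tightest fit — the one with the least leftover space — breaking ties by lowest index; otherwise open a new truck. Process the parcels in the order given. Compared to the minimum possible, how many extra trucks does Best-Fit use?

Best-Fit: [13,47] [74,20] [78,25] [68,52] [112] [72] [78] → 7 trucks.
Total size 639 kg; any packing needs at least ⌈639/120⌉ = 6 trucks.
An optimal packing achieves that bound: [112] [78,25,13] [78,20] [74] [72,47] [68,52] → 6 trucks.
Excess: 7 − 6 = 1.

1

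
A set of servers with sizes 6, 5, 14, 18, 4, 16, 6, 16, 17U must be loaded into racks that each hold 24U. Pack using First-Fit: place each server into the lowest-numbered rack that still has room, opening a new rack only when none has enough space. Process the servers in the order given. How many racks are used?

6

6U → rack 1 (remaining 18U)
5U → rack 1 (remaining 13U)
14U → rack 2 (remaining 10U)
18U → rack 3 (remaining 6U)
4U → rack 1 (remaining 9U)
16U → rack 4 (remaining 8U)
6U → rack 1 (remaining 3U)
16U → rack 5 (remaining 8U)
17U → rack 6 (remaining 7U)
Final racks: [6,5,4,6] [14] [18] [16] [16] [17].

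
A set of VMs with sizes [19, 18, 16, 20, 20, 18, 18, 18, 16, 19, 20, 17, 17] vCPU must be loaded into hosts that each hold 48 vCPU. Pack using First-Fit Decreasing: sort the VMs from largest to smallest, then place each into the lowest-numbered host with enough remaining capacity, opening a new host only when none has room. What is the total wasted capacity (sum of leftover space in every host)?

Sorted descending: 20, 20, 20, 19, 19, 18, 18, 18, 18, 17, 17, 16, 16.
host 1: place 20 vCPU, 28 vCPU left
host 1: place 20 vCPU, 8 vCPU left
host 2: place 20 vCPU, 28 vCPU left
host 2: place 19 vCPU, 9 vCPU left
host 3: place 19 vCPU, 29 vCPU left
host 3: place 18 vCPU, 11 vCPU left
host 4: place 18 vCPU, 30 vCPU left
host 4: place 18 vCPU, 12 vCPU left
host 5: place 18 vCPU, 30 vCPU left
host 5: place 17 vCPU, 13 vCPU left
host 6: place 17 vCPU, 31 vCPU left
host 6: place 16 vCPU, 15 vCPU left
host 7: place 16 vCPU, 32 vCPU left
7 hosts × 48 vCPU = 336 vCPU; used 236 vCPU; unused 100 vCPU.

100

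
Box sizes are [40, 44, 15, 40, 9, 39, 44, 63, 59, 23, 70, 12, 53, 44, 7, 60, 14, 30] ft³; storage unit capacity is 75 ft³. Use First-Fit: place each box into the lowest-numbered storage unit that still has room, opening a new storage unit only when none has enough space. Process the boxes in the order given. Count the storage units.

11

storage unit 1: place 40 ft³, 35 ft³ left
storage unit 2: place 44 ft³, 31 ft³ left
storage unit 1: place 15 ft³, 20 ft³ left
storage unit 3: place 40 ft³, 35 ft³ left
storage unit 1: place 9 ft³, 11 ft³ left
storage unit 4: place 39 ft³, 36 ft³ left
storage unit 5: place 44 ft³, 31 ft³ left
storage unit 6: place 63 ft³, 12 ft³ left
storage unit 7: place 59 ft³, 16 ft³ left
storage unit 2: place 23 ft³, 8 ft³ left
storage unit 8: place 70 ft³, 5 ft³ left
storage unit 3: place 12 ft³, 23 ft³ left
storage unit 9: place 53 ft³, 22 ft³ left
storage unit 10: place 44 ft³, 31 ft³ left
storage unit 1: place 7 ft³, 4 ft³ left
storage unit 11: place 60 ft³, 15 ft³ left
storage unit 3: place 14 ft³, 9 ft³ left
storage unit 4: place 30 ft³, 6 ft³ left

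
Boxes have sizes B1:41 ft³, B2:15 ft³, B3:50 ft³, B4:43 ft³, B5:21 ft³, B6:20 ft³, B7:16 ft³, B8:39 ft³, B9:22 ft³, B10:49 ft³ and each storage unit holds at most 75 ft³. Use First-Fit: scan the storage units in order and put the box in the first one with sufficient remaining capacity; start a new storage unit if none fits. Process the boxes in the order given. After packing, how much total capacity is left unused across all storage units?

59

B1 (41 ft³) → storage unit 1 (remaining 34 ft³)
B2 (15 ft³) → storage unit 1 (remaining 19 ft³)
B3 (50 ft³) → storage unit 2 (remaining 25 ft³)
B4 (43 ft³) → storage unit 3 (remaining 32 ft³)
B5 (21 ft³) → storage unit 2 (remaining 4 ft³)
B6 (20 ft³) → storage unit 3 (remaining 12 ft³)
B7 (16 ft³) → storage unit 1 (remaining 3 ft³)
B8 (39 ft³) → storage unit 4 (remaining 36 ft³)
B9 (22 ft³) → storage unit 4 (remaining 14 ft³)
B10 (49 ft³) → storage unit 5 (remaining 26 ft³)
5 storage units × 75 ft³ = 375 ft³; used 316 ft³; unused 59 ft³.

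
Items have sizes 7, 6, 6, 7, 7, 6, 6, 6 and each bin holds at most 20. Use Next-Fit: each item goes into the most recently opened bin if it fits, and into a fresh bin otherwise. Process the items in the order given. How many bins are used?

3 bins

Put 7 in bin 1; 13 remain.
Put 6 in bin 1; 7 remain.
Put 6 in bin 1; 1 remain.
Put 7 in bin 2; 13 remain.
Put 7 in bin 2; 6 remain.
Put 6 in bin 2; 0 remain.
Put 6 in bin 3; 14 remain.
Put 6 in bin 3; 8 remain.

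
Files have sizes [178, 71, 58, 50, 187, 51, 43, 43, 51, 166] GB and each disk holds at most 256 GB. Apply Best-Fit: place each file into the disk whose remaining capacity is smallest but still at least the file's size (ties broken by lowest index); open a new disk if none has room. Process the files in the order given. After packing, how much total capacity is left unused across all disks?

126

disk 1: place 178 GB, 78 GB left
disk 1: place 71 GB, 7 GB left
disk 2: place 58 GB, 198 GB left
disk 2: place 50 GB, 148 GB left
disk 3: place 187 GB, 69 GB left
disk 3: place 51 GB, 18 GB left
disk 2: place 43 GB, 105 GB left
disk 2: place 43 GB, 62 GB left
disk 2: place 51 GB, 11 GB left
disk 4: place 166 GB, 90 GB left
4 disks × 256 GB = 1024 GB; used 898 GB; unused 126 GB.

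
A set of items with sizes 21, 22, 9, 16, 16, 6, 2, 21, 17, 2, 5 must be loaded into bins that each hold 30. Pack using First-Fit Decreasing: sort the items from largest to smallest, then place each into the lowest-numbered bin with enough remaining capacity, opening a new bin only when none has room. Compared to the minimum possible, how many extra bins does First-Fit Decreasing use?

First-Fit Decreasing: [22,6,2] [21,9] [21,5,2] [17] [16] [16] → 6 bins.
6 items exceed 15 (half the capacity), and no two of those can share a bin, so at least 6 bins are needed.
So 6 is already optimal.

0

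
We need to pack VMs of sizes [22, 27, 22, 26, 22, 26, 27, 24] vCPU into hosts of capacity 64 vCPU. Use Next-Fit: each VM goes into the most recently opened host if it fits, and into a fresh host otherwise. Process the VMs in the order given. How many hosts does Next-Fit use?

4 hosts

Put 22 vCPU in host 1; 42 vCPU remain.
Put 27 vCPU in host 1; 15 vCPU remain.
Put 22 vCPU in host 2; 42 vCPU remain.
Put 26 vCPU in host 2; 16 vCPU remain.
Put 22 vCPU in host 3; 42 vCPU remain.
Put 26 vCPU in host 3; 16 vCPU remain.
Put 27 vCPU in host 4; 37 vCPU remain.
Put 24 vCPU in host 4; 13 vCPU remain.
Final hosts: [22,27] [22,26] [22,26] [27,24].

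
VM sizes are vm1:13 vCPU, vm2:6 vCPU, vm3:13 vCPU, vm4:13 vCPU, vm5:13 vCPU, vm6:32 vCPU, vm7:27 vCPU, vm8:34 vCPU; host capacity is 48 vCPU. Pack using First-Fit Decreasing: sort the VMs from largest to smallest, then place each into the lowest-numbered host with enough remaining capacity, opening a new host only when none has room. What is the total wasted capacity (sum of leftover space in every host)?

41

Sorted descending: 34, 32, 27, 13, 13, 13, 13, 6.
34 vCPU → host 1 (remaining 14 vCPU)
32 vCPU → host 2 (remaining 16 vCPU)
27 vCPU → host 3 (remaining 21 vCPU)
13 vCPU → host 1 (remaining 1 vCPU)
13 vCPU → host 2 (remaining 3 vCPU)
13 vCPU → host 3 (remaining 8 vCPU)
13 vCPU → host 4 (remaining 35 vCPU)
6 vCPU → host 3 (remaining 2 vCPU)
4 hosts × 48 vCPU = 192 vCPU; used 151 vCPU; unused 41 vCPU.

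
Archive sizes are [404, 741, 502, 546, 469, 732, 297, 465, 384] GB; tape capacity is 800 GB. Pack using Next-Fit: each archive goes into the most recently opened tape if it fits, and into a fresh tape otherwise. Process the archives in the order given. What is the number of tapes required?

404 GB → tape 1 (remaining 396 GB)
741 GB → tape 2 (remaining 59 GB)
502 GB → tape 3 (remaining 298 GB)
546 GB → tape 4 (remaining 254 GB)
469 GB → tape 5 (remaining 331 GB)
732 GB → tape 6 (remaining 68 GB)
297 GB → tape 7 (remaining 503 GB)
465 GB → tape 7 (remaining 38 GB)
384 GB → tape 8 (remaining 416 GB)
Final tapes: [404] [741] [502] [546] [469] [732] [297,465] [384].

8 tapes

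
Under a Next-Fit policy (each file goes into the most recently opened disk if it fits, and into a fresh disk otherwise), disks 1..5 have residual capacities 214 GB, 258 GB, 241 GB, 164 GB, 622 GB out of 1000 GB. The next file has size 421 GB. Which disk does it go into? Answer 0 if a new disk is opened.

5

Next-Fit only looks at disk 5, which has 622 GB free.
421 GB fits there.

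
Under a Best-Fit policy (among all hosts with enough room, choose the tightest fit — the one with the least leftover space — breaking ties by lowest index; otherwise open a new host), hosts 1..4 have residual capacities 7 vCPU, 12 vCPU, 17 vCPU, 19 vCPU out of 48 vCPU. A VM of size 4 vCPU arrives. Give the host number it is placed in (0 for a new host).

1

Hosts with room: host 1 (7 vCPU), host 2 (12 vCPU), host 3 (17 vCPU), host 4 (19 vCPU).
Tightest fit is host 1 with 7 vCPU free.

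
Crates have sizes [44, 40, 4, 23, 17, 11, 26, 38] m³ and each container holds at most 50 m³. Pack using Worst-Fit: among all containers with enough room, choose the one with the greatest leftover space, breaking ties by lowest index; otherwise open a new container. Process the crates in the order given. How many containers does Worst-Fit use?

5 containers

container 1: place 44 m³, 6 m³ left
container 2: place 40 m³, 10 m³ left
container 2: place 4 m³, 6 m³ left
container 3: place 23 m³, 27 m³ left
container 3: place 17 m³, 10 m³ left
container 4: place 11 m³, 39 m³ left
container 4: place 26 m³, 13 m³ left
container 5: place 38 m³, 12 m³ left
Final containers: [44] [40,4] [23,17] [11,26] [38].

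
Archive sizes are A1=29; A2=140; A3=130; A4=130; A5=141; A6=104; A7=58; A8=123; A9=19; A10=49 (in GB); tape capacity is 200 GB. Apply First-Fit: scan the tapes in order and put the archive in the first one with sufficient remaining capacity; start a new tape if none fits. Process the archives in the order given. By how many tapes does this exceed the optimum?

First-Fit: [29,140,19] [130,58] [130,49] [141] [104] [123] → 6 tapes.
6 archives exceed 100 GB (half the capacity), and no two of those can share a tape, so at least 6 tapes are needed.
So 6 is already optimal.

0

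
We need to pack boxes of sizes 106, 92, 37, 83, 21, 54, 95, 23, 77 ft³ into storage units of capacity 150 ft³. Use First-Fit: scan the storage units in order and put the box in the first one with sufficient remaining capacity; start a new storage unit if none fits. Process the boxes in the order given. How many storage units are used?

storage unit 1: place 106 ft³, 44 ft³ left
storage unit 2: place 92 ft³, 58 ft³ left
storage unit 1: place 37 ft³, 7 ft³ left
storage unit 3: place 83 ft³, 67 ft³ left
storage unit 2: place 21 ft³, 37 ft³ left
storage unit 3: place 54 ft³, 13 ft³ left
storage unit 4: place 95 ft³, 55 ft³ left
storage unit 2: place 23 ft³, 14 ft³ left
storage unit 5: place 77 ft³, 73 ft³ left
Final storage units: [106,37] [92,21,23] [83,54] [95] [77].

5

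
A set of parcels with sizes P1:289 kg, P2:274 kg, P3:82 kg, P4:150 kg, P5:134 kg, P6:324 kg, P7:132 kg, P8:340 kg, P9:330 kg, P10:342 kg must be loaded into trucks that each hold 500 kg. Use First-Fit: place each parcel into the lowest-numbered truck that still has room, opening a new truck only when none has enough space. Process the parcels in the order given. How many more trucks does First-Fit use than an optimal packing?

0

First-Fit: [289,82] [274,150] [134,324] [132,340] [330] [342] → 6 trucks.
6 parcels exceed 250 kg (half the capacity), and no two of those can share a truck, so at least 6 trucks are needed.
So 6 is already optimal.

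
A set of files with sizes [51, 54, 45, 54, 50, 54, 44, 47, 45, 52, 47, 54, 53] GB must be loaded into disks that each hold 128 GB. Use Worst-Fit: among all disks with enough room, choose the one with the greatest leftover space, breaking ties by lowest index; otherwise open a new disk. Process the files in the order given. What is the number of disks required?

7

51 GB → disk 1 (remaining 77 GB)
54 GB → disk 1 (remaining 23 GB)
45 GB → disk 2 (remaining 83 GB)
54 GB → disk 2 (remaining 29 GB)
50 GB → disk 3 (remaining 78 GB)
54 GB → disk 3 (remaining 24 GB)
44 GB → disk 4 (remaining 84 GB)
47 GB → disk 4 (remaining 37 GB)
45 GB → disk 5 (remaining 83 GB)
52 GB → disk 5 (remaining 31 GB)
47 GB → disk 6 (remaining 81 GB)
54 GB → disk 6 (remaining 27 GB)
53 GB → disk 7 (remaining 75 GB)
Final disks: [51,54] [45,54] [50,54] [44,47] [45,52] [47,54] [53].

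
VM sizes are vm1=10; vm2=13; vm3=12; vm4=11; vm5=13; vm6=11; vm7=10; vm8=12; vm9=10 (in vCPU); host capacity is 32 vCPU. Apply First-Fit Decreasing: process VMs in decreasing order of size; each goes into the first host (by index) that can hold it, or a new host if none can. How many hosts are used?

Sorted descending: 13, 13, 12, 12, 11, 11, 10, 10, 10.
13 vCPU → host 1 (remaining 19 vCPU)
13 vCPU → host 1 (remaining 6 vCPU)
12 vCPU → host 2 (remaining 20 vCPU)
12 vCPU → host 2 (remaining 8 vCPU)
11 vCPU → host 3 (remaining 21 vCPU)
11 vCPU → host 3 (remaining 10 vCPU)
10 vCPU → host 3 (remaining 0 vCPU)
10 vCPU → host 4 (remaining 22 vCPU)
10 vCPU → host 4 (remaining 12 vCPU)
Final hosts: [13,13] [12,12] [11,11,10] [10,10].

4 hosts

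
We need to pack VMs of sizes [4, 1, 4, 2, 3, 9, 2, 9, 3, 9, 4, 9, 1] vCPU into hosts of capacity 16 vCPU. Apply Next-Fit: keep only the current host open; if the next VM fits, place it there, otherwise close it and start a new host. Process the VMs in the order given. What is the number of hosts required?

host 1: place 4 vCPU, 12 vCPU left
host 1: place 1 vCPU, 11 vCPU left
host 1: place 4 vCPU, 7 vCPU left
host 1: place 2 vCPU, 5 vCPU left
host 1: place 3 vCPU, 2 vCPU left
host 2: place 9 vCPU, 7 vCPU left
host 2: place 2 vCPU, 5 vCPU left
host 3: place 9 vCPU, 7 vCPU left
host 3: place 3 vCPU, 4 vCPU left
host 4: place 9 vCPU, 7 vCPU left
host 4: place 4 vCPU, 3 vCPU left
host 5: place 9 vCPU, 7 vCPU left
host 5: place 1 vCPU, 6 vCPU left

5 hosts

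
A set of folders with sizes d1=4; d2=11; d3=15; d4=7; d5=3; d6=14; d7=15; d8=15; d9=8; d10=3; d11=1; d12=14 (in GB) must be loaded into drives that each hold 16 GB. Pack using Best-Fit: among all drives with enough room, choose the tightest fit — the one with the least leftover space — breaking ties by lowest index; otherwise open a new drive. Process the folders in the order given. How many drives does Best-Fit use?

d1 (4 GB) → drive 1 (remaining 12 GB)
d2 (11 GB) → drive 1 (remaining 1 GB)
d3 (15 GB) → drive 2 (remaining 1 GB)
d4 (7 GB) → drive 3 (remaining 9 GB)
d5 (3 GB) → drive 3 (remaining 6 GB)
d6 (14 GB) → drive 4 (remaining 2 GB)
d7 (15 GB) → drive 5 (remaining 1 GB)
d8 (15 GB) → drive 6 (remaining 1 GB)
d9 (8 GB) → drive 7 (remaining 8 GB)
d10 (3 GB) → drive 3 (remaining 3 GB)
d11 (1 GB) → drive 1 (remaining 0 GB)
d12 (14 GB) → drive 8 (remaining 2 GB)

8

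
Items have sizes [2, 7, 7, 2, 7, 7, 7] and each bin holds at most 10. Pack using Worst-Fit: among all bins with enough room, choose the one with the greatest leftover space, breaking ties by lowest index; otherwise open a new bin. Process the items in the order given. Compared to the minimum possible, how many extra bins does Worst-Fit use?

Worst-Fit: [2,7] [7,2] [7] [7] [7] → 5 bins.
5 items exceed 5 (half the capacity), and no two of those can share a bin, so at least 5 bins are needed.
So 5 is already optimal.

0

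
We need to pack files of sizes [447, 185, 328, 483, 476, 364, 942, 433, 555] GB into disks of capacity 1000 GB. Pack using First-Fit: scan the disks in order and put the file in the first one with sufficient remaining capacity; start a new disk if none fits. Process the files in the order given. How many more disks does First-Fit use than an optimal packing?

First-Fit: [447,185,328] [483,476] [364,433] [942] [555] → 5 disks.
Total size 4213 GB; any packing needs at least ⌈4213/1000⌉ = 5 disks.
So 5 is already optimal.

0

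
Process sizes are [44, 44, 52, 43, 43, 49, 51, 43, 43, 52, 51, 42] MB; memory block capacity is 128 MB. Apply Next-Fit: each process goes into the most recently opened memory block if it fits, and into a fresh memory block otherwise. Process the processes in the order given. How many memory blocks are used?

6

memory block 1: place 44 MB, 84 MB left
memory block 1: place 44 MB, 40 MB left
memory block 2: place 52 MB, 76 MB left
memory block 2: place 43 MB, 33 MB left
memory block 3: place 43 MB, 85 MB left
memory block 3: place 49 MB, 36 MB left
memory block 4: place 51 MB, 77 MB left
memory block 4: place 43 MB, 34 MB left
memory block 5: place 43 MB, 85 MB left
memory block 5: place 52 MB, 33 MB left
memory block 6: place 51 MB, 77 MB left
memory block 6: place 42 MB, 35 MB left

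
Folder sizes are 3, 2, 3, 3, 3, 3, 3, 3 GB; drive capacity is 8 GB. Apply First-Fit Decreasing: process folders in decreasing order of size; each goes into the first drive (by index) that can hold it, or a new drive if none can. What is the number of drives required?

4 drives

Sorted descending: 3, 3, 3, 3, 3, 3, 3, 2.
Put 3 GB in drive 1; 5 GB remain.
Put 3 GB in drive 1; 2 GB remain.
Put 3 GB in drive 2; 5 GB remain.
Put 3 GB in drive 2; 2 GB remain.
Put 3 GB in drive 3; 5 GB remain.
Put 3 GB in drive 3; 2 GB remain.
Put 3 GB in drive 4; 5 GB remain.
Put 2 GB in drive 1; 0 GB remain.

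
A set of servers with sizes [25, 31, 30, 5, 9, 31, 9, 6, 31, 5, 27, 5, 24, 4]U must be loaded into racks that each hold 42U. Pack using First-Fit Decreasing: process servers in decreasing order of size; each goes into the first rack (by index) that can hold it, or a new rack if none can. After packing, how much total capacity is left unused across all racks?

Sorted descending: 31, 31, 31, 30, 27, 25, 24, 9, 9, 6, 5, 5, 5, 4.
Put 31U in rack 1; 11U remain.
Put 31U in rack 2; 11U remain.
Put 31U in rack 3; 11U remain.
Put 30U in rack 4; 12U remain.
Put 27U in rack 5; 15U remain.
Put 25U in rack 6; 17U remain.
Put 24U in rack 7; 18U remain.
Put 9U in rack 1; 2U remain.
Put 9U in rack 2; 2U remain.
Put 6U in rack 3; 5U remain.
Put 5U in rack 3; 0U remain.
Put 5U in rack 4; 7U remain.
Put 5U in rack 4; 2U remain.
Put 4U in rack 5; 11U remain.
7 racks × 42U = 294U; used 242U; unused 52U.

52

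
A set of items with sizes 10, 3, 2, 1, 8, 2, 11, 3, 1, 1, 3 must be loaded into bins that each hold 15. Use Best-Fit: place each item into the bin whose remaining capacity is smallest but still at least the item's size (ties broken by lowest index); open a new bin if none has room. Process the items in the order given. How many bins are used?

3 bins

bin 1: place 10, 5 left
bin 1: place 3, 2 left
bin 1: place 2, 0 left
bin 2: place 1, 14 left
bin 2: place 8, 6 left
bin 2: place 2, 4 left
bin 3: place 11, 4 left
bin 2: place 3, 1 left
bin 2: place 1, 0 left
bin 3: place 1, 3 left
bin 3: place 3, 0 left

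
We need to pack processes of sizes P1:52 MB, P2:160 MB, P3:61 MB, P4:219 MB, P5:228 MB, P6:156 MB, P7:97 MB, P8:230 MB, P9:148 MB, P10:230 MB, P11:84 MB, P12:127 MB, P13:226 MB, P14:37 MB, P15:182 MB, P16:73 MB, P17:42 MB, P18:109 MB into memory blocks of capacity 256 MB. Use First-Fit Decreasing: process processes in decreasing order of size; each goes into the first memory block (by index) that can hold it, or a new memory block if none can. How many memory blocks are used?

11

Sorted descending: 230, 230, 228, 226, 219, 182, 160, 156, 148, 127, 109, 97, 84, 73, 61, 52, 42, 37.
Put 230 MB in memory block 1; 26 MB remain.
Put 230 MB in memory block 2; 26 MB remain.
Put 228 MB in memory block 3; 28 MB remain.
Put 226 MB in memory block 4; 30 MB remain.
Put 219 MB in memory block 5; 37 MB remain.
Put 182 MB in memory block 6; 74 MB remain.
Put 160 MB in memory block 7; 96 MB remain.
Put 156 MB in memory block 8; 100 MB remain.
Put 148 MB in memory block 9; 108 MB remain.
Put 127 MB in memory block 10; 129 MB remain.
Put 109 MB in memory block 10; 20 MB remain.
Put 97 MB in memory block 8; 3 MB remain.
Put 84 MB in memory block 7; 12 MB remain.
Put 73 MB in memory block 6; 1 MB remain.
Put 61 MB in memory block 9; 47 MB remain.
Put 52 MB in memory block 11; 204 MB remain.
Put 42 MB in memory block 9; 5 MB remain.
Put 37 MB in memory block 5; 0 MB remain.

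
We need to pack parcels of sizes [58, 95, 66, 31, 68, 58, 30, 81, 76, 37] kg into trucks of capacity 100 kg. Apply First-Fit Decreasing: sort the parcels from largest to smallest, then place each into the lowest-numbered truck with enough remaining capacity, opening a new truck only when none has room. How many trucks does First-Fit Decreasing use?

7 trucks

Sorted descending: 95, 81, 76, 68, 66, 58, 58, 37, 31, 30.
Put 95 kg in truck 1; 5 kg remain.
Put 81 kg in truck 2; 19 kg remain.
Put 76 kg in truck 3; 24 kg remain.
Put 68 kg in truck 4; 32 kg remain.
Put 66 kg in truck 5; 34 kg remain.
Put 58 kg in truck 6; 42 kg remain.
Put 58 kg in truck 7; 42 kg remain.
Put 37 kg in truck 6; 5 kg remain.
Put 31 kg in truck 4; 1 kg remain.
Put 30 kg in truck 5; 4 kg remain.
Final trucks: [95] [81] [76] [68,31] [66,30] [58,37] [58].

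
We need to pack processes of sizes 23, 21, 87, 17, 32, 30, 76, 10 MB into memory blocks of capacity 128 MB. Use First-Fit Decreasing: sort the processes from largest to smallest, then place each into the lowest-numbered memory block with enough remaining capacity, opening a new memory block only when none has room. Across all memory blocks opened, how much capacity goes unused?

Sorted descending: 87, 76, 32, 30, 23, 21, 17, 10.
Put 87 MB in memory block 1; 41 MB remain.
Put 76 MB in memory block 2; 52 MB remain.
Put 32 MB in memory block 1; 9 MB remain.
Put 30 MB in memory block 2; 22 MB remain.
Put 23 MB in memory block 3; 105 MB remain.
Put 21 MB in memory block 2; 1 MB remain.
Put 17 MB in memory block 3; 88 MB remain.
Put 10 MB in memory block 3; 78 MB remain.
3 memory blocks × 128 MB = 384 MB; used 296 MB; unused 88 MB.

88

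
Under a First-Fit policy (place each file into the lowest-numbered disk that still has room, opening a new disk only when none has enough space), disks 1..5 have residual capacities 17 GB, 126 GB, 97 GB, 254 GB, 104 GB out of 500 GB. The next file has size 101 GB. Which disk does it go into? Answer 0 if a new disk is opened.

2

Disks with room: disk 2 (126 GB), disk 4 (254 GB), disk 5 (104 GB).
The first with room is disk 2.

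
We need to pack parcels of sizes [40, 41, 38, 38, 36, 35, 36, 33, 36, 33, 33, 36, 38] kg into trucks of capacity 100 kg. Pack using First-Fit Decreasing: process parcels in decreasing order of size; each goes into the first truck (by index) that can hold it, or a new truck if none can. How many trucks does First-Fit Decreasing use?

Sorted descending: 41, 40, 38, 38, 38, 36, 36, 36, 36, 35, 33, 33, 33.
41 kg → truck 1 (remaining 59 kg)
40 kg → truck 1 (remaining 19 kg)
38 kg → truck 2 (remaining 62 kg)
38 kg → truck 2 (remaining 24 kg)
38 kg → truck 3 (remaining 62 kg)
36 kg → truck 3 (remaining 26 kg)
36 kg → truck 4 (remaining 64 kg)
36 kg → truck 4 (remaining 28 kg)
36 kg → truck 5 (remaining 64 kg)
35 kg → truck 5 (remaining 29 kg)
33 kg → truck 6 (remaining 67 kg)
33 kg → truck 6 (remaining 34 kg)
33 kg → truck 6 (remaining 1 kg)

6 trucks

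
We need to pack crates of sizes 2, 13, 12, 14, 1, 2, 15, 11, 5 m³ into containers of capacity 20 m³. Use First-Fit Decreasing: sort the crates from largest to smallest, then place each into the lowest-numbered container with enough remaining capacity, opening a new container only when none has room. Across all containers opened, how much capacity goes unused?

25

Sorted descending: 15, 14, 13, 12, 11, 5, 2, 2, 1.
Put 15 m³ in container 1; 5 m³ remain.
Put 14 m³ in container 2; 6 m³ remain.
Put 13 m³ in container 3; 7 m³ remain.
Put 12 m³ in container 4; 8 m³ remain.
Put 11 m³ in container 5; 9 m³ remain.
Put 5 m³ in container 1; 0 m³ remain.
Put 2 m³ in container 2; 4 m³ remain.
Put 2 m³ in container 2; 2 m³ remain.
Put 1 m³ in container 2; 1 m³ remain.
5 containers × 20 m³ = 100 m³; used 75 m³; unused 25 m³.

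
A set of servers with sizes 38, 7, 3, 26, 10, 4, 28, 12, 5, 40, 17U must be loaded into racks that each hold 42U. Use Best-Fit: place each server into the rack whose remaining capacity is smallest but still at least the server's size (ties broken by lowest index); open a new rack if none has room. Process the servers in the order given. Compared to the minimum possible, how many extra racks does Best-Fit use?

Best-Fit: [38,3] [7,26,4,5] [10,28] [12,17] [40] → 5 racks.
Total size 190U; any packing needs at least ⌈190/42⌉ = 5 racks.
So 5 is already optimal.

0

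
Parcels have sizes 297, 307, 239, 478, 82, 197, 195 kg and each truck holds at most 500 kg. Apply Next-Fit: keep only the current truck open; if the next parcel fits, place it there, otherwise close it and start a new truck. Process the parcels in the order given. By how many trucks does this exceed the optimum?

1

Next-Fit: [297] [307] [239] [478] [82,197,195] → 5 trucks.
Total size 1795 kg; any packing needs at least ⌈1795/500⌉ = 4 trucks.
An optimal packing achieves that bound: [478] [307,82] [297,197] [239,195] → 4 trucks.
Excess: 5 − 4 = 1.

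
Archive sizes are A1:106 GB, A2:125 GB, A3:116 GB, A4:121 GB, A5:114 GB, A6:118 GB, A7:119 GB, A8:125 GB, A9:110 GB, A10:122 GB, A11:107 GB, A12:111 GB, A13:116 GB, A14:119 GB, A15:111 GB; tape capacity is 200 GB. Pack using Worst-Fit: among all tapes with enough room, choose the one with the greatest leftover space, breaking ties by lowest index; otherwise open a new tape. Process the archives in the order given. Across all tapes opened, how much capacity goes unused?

1260

A1 (106 GB) → tape 1 (remaining 94 GB)
A2 (125 GB) → tape 2 (remaining 75 GB)
A3 (116 GB) → tape 3 (remaining 84 GB)
A4 (121 GB) → tape 4 (remaining 79 GB)
A5 (114 GB) → tape 5 (remaining 86 GB)
A6 (118 GB) → tape 6 (remaining 82 GB)
A7 (119 GB) → tape 7 (remaining 81 GB)
A8 (125 GB) → tape 8 (remaining 75 GB)
A9 (110 GB) → tape 9 (remaining 90 GB)
A10 (122 GB) → tape 10 (remaining 78 GB)
A11 (107 GB) → tape 11 (remaining 93 GB)
A12 (111 GB) → tape 12 (remaining 89 GB)
A13 (116 GB) → tape 13 (remaining 84 GB)
A14 (119 GB) → tape 14 (remaining 81 GB)
A15 (111 GB) → tape 15 (remaining 89 GB)
15 tapes × 200 GB = 3000 GB; used 1740 GB; unused 1260 GB.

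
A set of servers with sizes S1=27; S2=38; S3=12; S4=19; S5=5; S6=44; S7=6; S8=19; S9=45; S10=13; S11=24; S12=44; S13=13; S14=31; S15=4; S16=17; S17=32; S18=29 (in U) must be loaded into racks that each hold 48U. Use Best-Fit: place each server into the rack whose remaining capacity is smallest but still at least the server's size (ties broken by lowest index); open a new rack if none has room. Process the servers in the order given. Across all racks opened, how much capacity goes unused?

S1 (27U) → rack 1 (remaining 21U)
S2 (38U) → rack 2 (remaining 10U)
S3 (12U) → rack 1 (remaining 9U)
S4 (19U) → rack 3 (remaining 29U)
S5 (5U) → rack 1 (remaining 4U)
S6 (44U) → rack 4 (remaining 4U)
S7 (6U) → rack 2 (remaining 4U)
S8 (19U) → rack 3 (remaining 10U)
S9 (45U) → rack 5 (remaining 3U)
S10 (13U) → rack 6 (remaining 35U)
S11 (24U) → rack 6 (remaining 11U)
S12 (44U) → rack 7 (remaining 4U)
S13 (13U) → rack 8 (remaining 35U)
S14 (31U) → rack 8 (remaining 4U)
S15 (4U) → rack 1 (remaining 0U)
S16 (17U) → rack 9 (remaining 31U)
S17 (32U) → rack 10 (remaining 16U)
S18 (29U) → rack 9 (remaining 2U)
10 racks × 48U = 480U; used 422U; unused 58U.

58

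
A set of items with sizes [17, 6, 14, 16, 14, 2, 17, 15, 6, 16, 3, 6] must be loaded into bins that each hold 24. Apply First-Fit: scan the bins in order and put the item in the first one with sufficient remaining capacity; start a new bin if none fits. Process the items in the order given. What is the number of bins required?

7 bins

17 → bin 1 (remaining 7)
6 → bin 1 (remaining 1)
14 → bin 2 (remaining 10)
16 → bin 3 (remaining 8)
14 → bin 4 (remaining 10)
2 → bin 2 (remaining 8)
17 → bin 5 (remaining 7)
15 → bin 6 (remaining 9)
6 → bin 2 (remaining 2)
16 → bin 7 (remaining 8)
3 → bin 3 (remaining 5)
6 → bin 4 (remaining 4)
Final bins: [17,6] [14,2,6] [16,3] [14,6] [17] [15] [16].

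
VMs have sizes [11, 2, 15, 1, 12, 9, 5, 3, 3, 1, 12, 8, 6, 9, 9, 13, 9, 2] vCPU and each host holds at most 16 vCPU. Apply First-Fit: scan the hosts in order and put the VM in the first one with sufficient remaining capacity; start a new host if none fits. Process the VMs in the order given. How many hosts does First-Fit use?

10

Put 11 vCPU in host 1; 5 vCPU remain.
Put 2 vCPU in host 1; 3 vCPU remain.
Put 15 vCPU in host 2; 1 vCPU remain.
Put 1 vCPU in host 1; 2 vCPU remain.
Put 12 vCPU in host 3; 4 vCPU remain.
Put 9 vCPU in host 4; 7 vCPU remain.
Put 5 vCPU in host 4; 2 vCPU remain.
Put 3 vCPU in host 3; 1 vCPU remain.
Put 3 vCPU in host 5; 13 vCPU remain.
Put 1 vCPU in host 1; 1 vCPU remain.
Put 12 vCPU in host 5; 1 vCPU remain.
Put 8 vCPU in host 6; 8 vCPU remain.
Put 6 vCPU in host 6; 2 vCPU remain.
Put 9 vCPU in host 7; 7 vCPU remain.
Put 9 vCPU in host 8; 7 vCPU remain.
Put 13 vCPU in host 9; 3 vCPU remain.
Put 9 vCPU in host 10; 7 vCPU remain.
Put 2 vCPU in host 4; 0 vCPU remain.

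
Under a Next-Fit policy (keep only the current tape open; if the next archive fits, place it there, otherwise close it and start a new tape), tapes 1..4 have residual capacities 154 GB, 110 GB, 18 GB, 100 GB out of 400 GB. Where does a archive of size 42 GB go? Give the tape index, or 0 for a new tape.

4

Next-Fit only looks at tape 4, which has 100 GB free.
42 GB fits there.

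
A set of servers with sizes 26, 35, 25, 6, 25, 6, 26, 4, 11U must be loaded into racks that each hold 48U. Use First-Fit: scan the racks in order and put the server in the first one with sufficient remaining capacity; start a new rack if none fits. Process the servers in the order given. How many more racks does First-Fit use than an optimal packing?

First-Fit: [26,6,6,4] [35,11] [25] [25] [26] → 5 racks.
5 servers exceed 24U (half the capacity), and no two of those can share a rack, so at least 5 racks are needed.
So 5 is already optimal.

0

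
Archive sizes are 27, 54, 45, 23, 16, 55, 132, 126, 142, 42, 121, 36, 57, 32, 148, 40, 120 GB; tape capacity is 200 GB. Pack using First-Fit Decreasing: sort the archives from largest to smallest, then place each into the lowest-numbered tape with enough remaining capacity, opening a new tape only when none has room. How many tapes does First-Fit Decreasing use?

7 tapes

Sorted descending: 148, 142, 132, 126, 121, 120, 57, 55, 54, 45, 42, 40, 36, 32, 27, 23, 16.
148 GB → tape 1 (remaining 52 GB)
142 GB → tape 2 (remaining 58 GB)
132 GB → tape 3 (remaining 68 GB)
126 GB → tape 4 (remaining 74 GB)
121 GB → tape 5 (remaining 79 GB)
120 GB → tape 6 (remaining 80 GB)
57 GB → tape 2 (remaining 1 GB)
55 GB → tape 3 (remaining 13 GB)
54 GB → tape 4 (remaining 20 GB)
45 GB → tape 1 (remaining 7 GB)
42 GB → tape 5 (remaining 37 GB)
40 GB → tape 6 (remaining 40 GB)
36 GB → tape 5 (remaining 1 GB)
32 GB → tape 6 (remaining 8 GB)
27 GB → tape 7 (remaining 173 GB)
23 GB → tape 7 (remaining 150 GB)
16 GB → tape 4 (remaining 4 GB)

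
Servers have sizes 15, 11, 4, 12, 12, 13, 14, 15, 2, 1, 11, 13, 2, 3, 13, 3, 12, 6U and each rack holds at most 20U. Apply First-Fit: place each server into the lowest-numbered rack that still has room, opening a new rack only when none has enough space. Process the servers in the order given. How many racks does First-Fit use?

15U → rack 1 (remaining 5U)
11U → rack 2 (remaining 9U)
4U → rack 1 (remaining 1U)
12U → rack 3 (remaining 8U)
12U → rack 4 (remaining 8U)
13U → rack 5 (remaining 7U)
14U → rack 6 (remaining 6U)
15U → rack 7 (remaining 5U)
2U → rack 2 (remaining 7U)
1U → rack 1 (remaining 0U)
11U → rack 8 (remaining 9U)
13U → rack 9 (remaining 7U)
2U → rack 2 (remaining 5U)
3U → rack 2 (remaining 2U)
13U → rack 10 (remaining 7U)
3U → rack 3 (remaining 5U)
12U → rack 11 (remaining 8U)
6U → rack 4 (remaining 2U)

11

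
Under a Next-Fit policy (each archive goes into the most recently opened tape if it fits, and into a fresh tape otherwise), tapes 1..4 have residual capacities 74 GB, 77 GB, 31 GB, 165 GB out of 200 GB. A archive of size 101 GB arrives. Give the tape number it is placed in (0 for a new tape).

Next-Fit only looks at tape 4, which has 165 GB free.
101 GB fits there.

4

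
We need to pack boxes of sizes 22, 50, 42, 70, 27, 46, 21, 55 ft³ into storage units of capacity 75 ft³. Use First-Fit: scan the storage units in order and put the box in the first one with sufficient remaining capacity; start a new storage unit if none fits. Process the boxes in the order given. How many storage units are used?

Put 22 ft³ in storage unit 1; 53 ft³ remain.
Put 50 ft³ in storage unit 1; 3 ft³ remain.
Put 42 ft³ in storage unit 2; 33 ft³ remain.
Put 70 ft³ in storage unit 3; 5 ft³ remain.
Put 27 ft³ in storage unit 2; 6 ft³ remain.
Put 46 ft³ in storage unit 4; 29 ft³ remain.
Put 21 ft³ in storage unit 4; 8 ft³ remain.
Put 55 ft³ in storage unit 5; 20 ft³ remain.
Final storage units: [22,50] [42,27] [70] [46,21] [55].

5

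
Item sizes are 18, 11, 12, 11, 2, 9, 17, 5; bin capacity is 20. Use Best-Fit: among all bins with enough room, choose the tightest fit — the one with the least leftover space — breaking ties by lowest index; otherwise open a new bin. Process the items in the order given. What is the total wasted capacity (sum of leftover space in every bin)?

18 → bin 1 (remaining 2)
11 → bin 2 (remaining 9)
12 → bin 3 (remaining 8)
11 → bin 4 (remaining 9)
2 → bin 1 (remaining 0)
9 → bin 2 (remaining 0)
17 → bin 5 (remaining 3)
5 → bin 3 (remaining 3)
5 bins × 20 = 100; used 85; unused 15.

15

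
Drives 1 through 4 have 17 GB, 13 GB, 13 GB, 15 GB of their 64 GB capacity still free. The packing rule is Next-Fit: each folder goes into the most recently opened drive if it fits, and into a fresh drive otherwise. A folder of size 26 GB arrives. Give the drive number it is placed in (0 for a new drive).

Next-Fit only looks at drive 4, which has 15 GB free.
26 GB does not fit, so a new drive is opened.

0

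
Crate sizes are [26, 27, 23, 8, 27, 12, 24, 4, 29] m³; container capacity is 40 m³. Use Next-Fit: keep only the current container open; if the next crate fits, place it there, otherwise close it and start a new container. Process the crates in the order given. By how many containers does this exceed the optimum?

0

Next-Fit: [26] [27] [23,8] [27,12] [24,4] [29] → 6 containers.
6 crates exceed 20 m³ (half the capacity), and no two of those can share a container, so at least 6 containers are needed.
So 6 is already optimal.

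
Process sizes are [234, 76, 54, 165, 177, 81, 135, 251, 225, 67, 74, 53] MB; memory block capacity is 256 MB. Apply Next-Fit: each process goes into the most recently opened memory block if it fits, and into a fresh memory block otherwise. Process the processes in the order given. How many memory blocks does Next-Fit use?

8

memory block 1: place 234 MB, 22 MB left
memory block 2: place 76 MB, 180 MB left
memory block 2: place 54 MB, 126 MB left
memory block 3: place 165 MB, 91 MB left
memory block 4: place 177 MB, 79 MB left
memory block 5: place 81 MB, 175 MB left
memory block 5: place 135 MB, 40 MB left
memory block 6: place 251 MB, 5 MB left
memory block 7: place 225 MB, 31 MB left
memory block 8: place 67 MB, 189 MB left
memory block 8: place 74 MB, 115 MB left
memory block 8: place 53 MB, 62 MB left
Final memory blocks: [234] [76,54] [165] [177] [81,135] [251] [225] [67,74,53].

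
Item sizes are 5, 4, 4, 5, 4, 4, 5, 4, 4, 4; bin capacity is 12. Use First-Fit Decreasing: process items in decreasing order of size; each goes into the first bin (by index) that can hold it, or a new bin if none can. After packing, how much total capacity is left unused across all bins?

5

Sorted descending: 5, 5, 5, 4, 4, 4, 4, 4, 4, 4.
bin 1: place 5, 7 left
bin 1: place 5, 2 left
bin 2: place 5, 7 left
bin 2: place 4, 3 left
bin 3: place 4, 8 left
bin 3: place 4, 4 left
bin 3: place 4, 0 left
bin 4: place 4, 8 left
bin 4: place 4, 4 left
bin 4: place 4, 0 left
4 bins × 12 = 48; used 43; unused 5.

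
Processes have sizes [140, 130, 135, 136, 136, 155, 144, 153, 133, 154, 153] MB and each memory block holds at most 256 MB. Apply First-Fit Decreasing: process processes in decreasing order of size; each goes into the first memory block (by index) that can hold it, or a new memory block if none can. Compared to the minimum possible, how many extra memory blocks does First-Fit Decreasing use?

First-Fit Decreasing: [155] [154] [153] [153] [144] [140] [136] [136] [135] [133] [130] → 11 memory blocks.
11 processes exceed 128 MB (half the capacity), and no two of those can share a memory block, so at least 11 memory blocks are needed.
So 11 is already optimal.

0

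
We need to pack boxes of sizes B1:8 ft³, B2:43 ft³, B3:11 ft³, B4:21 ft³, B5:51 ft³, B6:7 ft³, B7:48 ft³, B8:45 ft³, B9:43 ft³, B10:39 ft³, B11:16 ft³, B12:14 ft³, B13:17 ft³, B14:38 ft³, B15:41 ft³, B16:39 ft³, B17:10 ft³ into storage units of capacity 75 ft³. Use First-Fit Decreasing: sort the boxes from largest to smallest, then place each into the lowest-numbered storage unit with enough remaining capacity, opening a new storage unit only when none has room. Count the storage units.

9

Sorted descending: 51, 48, 45, 43, 43, 41, 39, 39, 38, 21, 17, 16, 14, 11, 10, 8, 7.
51 ft³ → storage unit 1 (remaining 24 ft³)
48 ft³ → storage unit 2 (remaining 27 ft³)
45 ft³ → storage unit 3 (remaining 30 ft³)
43 ft³ → storage unit 4 (remaining 32 ft³)
43 ft³ → storage unit 5 (remaining 32 ft³)
41 ft³ → storage unit 6 (remaining 34 ft³)
39 ft³ → storage unit 7 (remaining 36 ft³)
39 ft³ → storage unit 8 (remaining 36 ft³)
38 ft³ → storage unit 9 (remaining 37 ft³)
21 ft³ → storage unit 1 (remaining 3 ft³)
17 ft³ → storage unit 2 (remaining 10 ft³)
16 ft³ → storage unit 3 (remaining 14 ft³)
14 ft³ → storage unit 3 (remaining 0 ft³)
11 ft³ → storage unit 4 (remaining 21 ft³)
10 ft³ → storage unit 2 (remaining 0 ft³)
8 ft³ → storage unit 4 (remaining 13 ft³)
7 ft³ → storage unit 4 (remaining 6 ft³)
Final storage units: [51,21] [48,17,10] [45,16,14] [43,11,8,7] [43] [41] [39] [39] [38].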